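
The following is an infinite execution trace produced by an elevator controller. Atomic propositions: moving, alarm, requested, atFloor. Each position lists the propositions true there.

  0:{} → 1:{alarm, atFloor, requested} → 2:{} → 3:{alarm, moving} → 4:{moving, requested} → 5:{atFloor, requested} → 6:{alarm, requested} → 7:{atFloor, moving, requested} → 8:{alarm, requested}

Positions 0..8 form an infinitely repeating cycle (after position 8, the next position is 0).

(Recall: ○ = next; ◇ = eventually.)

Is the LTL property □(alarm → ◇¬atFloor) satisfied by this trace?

Holds

alarm → ◇¬atFloor holds at every position 0..8, and those are all positions ever visited, so □(alarm → ◇¬atFloor) holds.
Positions where alarm holds: 1, 3, 6, 8.
Check ◇¬atFloor at each: 1→ok, 3→ok, 6→ok, 8→ok.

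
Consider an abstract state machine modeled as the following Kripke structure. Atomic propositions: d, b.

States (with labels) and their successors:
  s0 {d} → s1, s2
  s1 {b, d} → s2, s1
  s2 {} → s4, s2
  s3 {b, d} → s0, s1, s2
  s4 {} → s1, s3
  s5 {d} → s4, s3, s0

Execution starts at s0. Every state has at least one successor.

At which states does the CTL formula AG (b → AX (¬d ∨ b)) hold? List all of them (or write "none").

none

States satisfying b → AX (¬d ∨ b): {s0, s1, s2, s4, s5}.
States satisfying AG (b → AX (¬d ∨ b)): ∅.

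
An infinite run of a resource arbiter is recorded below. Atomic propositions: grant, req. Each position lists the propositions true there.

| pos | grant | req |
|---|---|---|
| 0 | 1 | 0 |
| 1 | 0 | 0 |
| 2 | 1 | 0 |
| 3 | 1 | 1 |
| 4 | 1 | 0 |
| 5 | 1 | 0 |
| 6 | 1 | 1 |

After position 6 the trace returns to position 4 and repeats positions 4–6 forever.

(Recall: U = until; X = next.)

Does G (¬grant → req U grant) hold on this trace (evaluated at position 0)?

¬grant → req U grant must hold at every position from 0 onward. It fails at position 1, so G (¬grant → req U grant) is false.
Positions where ¬grant holds: 1.
Check req U grant at each: 1→fails.

No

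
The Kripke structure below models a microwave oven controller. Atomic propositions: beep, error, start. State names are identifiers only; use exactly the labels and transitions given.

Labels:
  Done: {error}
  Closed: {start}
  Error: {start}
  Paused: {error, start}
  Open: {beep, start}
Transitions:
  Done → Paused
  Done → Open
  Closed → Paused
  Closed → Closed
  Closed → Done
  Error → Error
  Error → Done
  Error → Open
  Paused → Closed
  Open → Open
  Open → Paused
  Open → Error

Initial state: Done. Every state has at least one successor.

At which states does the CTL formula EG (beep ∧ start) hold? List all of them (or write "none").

States satisfying beep ∧ start: {Open}.
States satisfying EG (beep ∧ start): {Open}.

{Open}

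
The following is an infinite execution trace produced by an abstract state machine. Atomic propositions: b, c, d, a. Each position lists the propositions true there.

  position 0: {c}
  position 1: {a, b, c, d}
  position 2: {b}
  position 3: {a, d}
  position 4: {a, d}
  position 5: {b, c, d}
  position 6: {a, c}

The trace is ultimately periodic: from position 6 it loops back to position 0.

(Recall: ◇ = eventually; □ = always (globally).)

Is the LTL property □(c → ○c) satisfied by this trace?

Violated

c → ○c must hold at every position from 0 onward. It fails at position 1, so □(c → ○c) is false.
Positions where c holds: 0, 1, 5, 6.
Check ○c at each: 0→ok, 1→fails, 5→ok, 6→ok.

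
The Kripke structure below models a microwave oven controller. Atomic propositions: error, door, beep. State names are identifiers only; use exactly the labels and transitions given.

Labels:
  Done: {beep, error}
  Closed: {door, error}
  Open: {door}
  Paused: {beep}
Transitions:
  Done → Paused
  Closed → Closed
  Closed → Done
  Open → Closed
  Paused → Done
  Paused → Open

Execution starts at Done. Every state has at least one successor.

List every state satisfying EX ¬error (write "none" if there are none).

States satisfying ¬error: {Open, Paused}.
States satisfying EX ¬error: {Done, Paused}.

{Done, Paused}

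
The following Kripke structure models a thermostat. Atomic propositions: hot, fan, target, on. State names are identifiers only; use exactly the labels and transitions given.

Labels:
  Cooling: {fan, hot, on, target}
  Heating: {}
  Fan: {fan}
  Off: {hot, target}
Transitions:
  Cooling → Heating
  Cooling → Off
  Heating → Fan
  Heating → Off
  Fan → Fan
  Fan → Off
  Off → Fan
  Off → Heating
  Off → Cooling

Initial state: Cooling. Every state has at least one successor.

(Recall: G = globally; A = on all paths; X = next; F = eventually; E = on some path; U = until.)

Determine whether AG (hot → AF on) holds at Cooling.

States satisfying hot → AF on: {Cooling, Heating, Fan}.
States satisfying AG (hot → AF on): ∅.
Off is reachable from Cooling and violates hot → AF on, so AG fails at Cooling.
Cooling ∉ Sat(AG (hot → AF on)).

Violated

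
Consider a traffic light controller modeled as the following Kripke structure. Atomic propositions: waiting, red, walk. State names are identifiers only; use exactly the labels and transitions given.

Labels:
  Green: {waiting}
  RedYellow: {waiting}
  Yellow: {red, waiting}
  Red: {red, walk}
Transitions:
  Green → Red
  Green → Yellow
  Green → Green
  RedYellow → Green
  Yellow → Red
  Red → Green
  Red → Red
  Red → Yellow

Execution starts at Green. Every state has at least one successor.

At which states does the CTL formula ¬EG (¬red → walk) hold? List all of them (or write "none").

{Green, RedYellow}

States satisfying ¬red → walk: {Yellow, Red}.
States satisfying EG (¬red → walk): {Yellow, Red}.
States satisfying ¬EG (¬red → walk): {Green, RedYellow}.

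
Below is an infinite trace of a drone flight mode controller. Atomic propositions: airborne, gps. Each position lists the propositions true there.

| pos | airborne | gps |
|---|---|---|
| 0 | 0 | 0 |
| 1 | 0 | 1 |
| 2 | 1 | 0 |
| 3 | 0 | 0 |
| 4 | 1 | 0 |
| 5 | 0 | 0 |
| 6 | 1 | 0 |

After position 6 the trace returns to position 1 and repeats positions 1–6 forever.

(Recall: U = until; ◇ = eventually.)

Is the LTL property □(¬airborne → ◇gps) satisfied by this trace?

¬airborne → ◇gps holds at every position 0..6, and those are all positions ever visited, so □(¬airborne → ◇gps) holds.
Positions where ¬airborne holds: 0, 1, 3, 5.
Check ◇gps at each: 0→ok, 1→ok, 3→ok, 5→ok.

Holds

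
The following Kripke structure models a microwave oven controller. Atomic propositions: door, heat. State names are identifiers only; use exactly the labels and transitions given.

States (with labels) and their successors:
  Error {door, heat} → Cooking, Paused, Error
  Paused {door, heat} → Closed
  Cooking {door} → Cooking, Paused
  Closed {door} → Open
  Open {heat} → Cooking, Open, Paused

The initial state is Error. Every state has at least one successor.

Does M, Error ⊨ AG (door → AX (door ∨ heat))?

States satisfying door → AX (door ∨ heat): {Error, Paused, Cooking, Closed, Open}.
States satisfying AG (door → AX (door ∨ heat)): {Error, Paused, Cooking, Closed, Open}.
Every state reachable from Error satisfies door → AX (door ∨ heat).
Error ∈ Sat(AG (door → AX (door ∨ heat))).

Holds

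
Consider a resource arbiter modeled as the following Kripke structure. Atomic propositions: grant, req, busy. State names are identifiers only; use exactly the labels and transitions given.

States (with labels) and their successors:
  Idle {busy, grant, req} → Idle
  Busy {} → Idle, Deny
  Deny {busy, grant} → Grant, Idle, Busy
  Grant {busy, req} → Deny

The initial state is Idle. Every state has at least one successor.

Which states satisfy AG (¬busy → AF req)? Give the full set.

States satisfying ¬busy → AF req: {Idle, Deny, Grant}.
States satisfying AG (¬busy → AF req): {Idle}.

{Idle}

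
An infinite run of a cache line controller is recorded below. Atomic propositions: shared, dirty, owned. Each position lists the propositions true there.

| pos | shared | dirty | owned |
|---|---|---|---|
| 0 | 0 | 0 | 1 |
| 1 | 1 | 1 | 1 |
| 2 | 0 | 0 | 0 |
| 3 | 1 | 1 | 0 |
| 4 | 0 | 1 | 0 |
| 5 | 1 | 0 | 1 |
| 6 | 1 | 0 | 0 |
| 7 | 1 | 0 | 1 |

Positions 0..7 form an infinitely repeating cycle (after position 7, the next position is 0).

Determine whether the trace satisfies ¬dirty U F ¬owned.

Satisfied

Walking from position 0: F ¬owned first holds at position 0, and ¬dirty holds at every earlier position along the way, so ¬dirty U F ¬owned holds.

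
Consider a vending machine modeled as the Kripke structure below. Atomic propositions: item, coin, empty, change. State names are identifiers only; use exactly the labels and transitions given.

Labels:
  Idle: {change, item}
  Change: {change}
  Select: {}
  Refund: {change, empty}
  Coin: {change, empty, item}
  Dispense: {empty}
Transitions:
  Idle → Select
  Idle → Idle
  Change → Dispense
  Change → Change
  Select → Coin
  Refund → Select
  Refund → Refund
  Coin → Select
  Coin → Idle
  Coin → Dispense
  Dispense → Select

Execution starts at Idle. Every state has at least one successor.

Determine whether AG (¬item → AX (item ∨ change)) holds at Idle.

States satisfying ¬item → AX (item ∨ change): {Idle, Select, Coin}.
States satisfying AG (¬item → AX (item ∨ change)): ∅.
Dispense is reachable from Idle and violates ¬item → AX (item ∨ change), so AG fails at Idle.
Idle ∉ Sat(AG (¬item → AX (item ∨ change))).

No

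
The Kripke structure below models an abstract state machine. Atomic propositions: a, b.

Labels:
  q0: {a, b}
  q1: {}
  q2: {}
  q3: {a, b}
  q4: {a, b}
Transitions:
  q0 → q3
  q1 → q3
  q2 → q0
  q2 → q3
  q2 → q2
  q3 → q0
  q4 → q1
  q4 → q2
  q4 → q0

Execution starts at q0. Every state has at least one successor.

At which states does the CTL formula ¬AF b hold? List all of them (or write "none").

States satisfying b: {q0, q3, q4}.
States satisfying AF b: {q0, q1, q3, q4}.
States satisfying ¬AF b: {q2}.

{q2}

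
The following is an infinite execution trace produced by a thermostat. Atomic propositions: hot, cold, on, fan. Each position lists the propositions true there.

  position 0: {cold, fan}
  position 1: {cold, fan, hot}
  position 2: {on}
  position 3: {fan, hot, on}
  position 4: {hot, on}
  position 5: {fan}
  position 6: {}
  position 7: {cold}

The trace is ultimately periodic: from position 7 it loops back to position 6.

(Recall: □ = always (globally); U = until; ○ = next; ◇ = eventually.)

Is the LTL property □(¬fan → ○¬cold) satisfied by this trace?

Violated

¬fan → ○¬cold must hold at every position from 0 onward. It fails at position 6, so □(¬fan → ○¬cold) is false.
Positions where ¬fan holds: 2, 4, 6, 7.
Check ○¬cold at each: 2→ok, 4→ok, 6→fails, 7→ok.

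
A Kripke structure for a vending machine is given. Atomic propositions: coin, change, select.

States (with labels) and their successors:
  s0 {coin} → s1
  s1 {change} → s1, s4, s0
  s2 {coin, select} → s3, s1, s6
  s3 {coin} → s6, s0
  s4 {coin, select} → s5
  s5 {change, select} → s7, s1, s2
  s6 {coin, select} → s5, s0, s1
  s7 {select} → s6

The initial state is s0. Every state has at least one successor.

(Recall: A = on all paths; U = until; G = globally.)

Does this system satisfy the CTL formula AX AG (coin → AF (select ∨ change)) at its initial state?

States satisfying AG (coin → AF (select ∨ change)): {s0, s1, s2, s3, s4, s5, s6, s7}.
States satisfying AX AG (coin → AF (select ∨ change)): {s0, s1, s2, s3, s4, s5, s6, s7}.
s0 ∈ Sat(AX AG (coin → AF (select ∨ change))).

Satisfied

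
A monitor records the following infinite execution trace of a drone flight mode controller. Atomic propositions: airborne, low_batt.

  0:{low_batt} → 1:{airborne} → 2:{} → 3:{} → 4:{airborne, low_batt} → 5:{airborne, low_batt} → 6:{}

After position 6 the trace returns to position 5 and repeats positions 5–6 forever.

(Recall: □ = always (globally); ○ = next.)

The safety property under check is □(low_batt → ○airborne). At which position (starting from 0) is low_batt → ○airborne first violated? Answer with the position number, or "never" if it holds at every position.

5

Check low_batt → ○airborne at each position in order: 0 ✓, 1 ✓, 2 ✓, 3 ✓, 4 ✓.
At position 5 the labels are {airborne, low_batt} and the next position 6 has {}, so low_batt → ○airborne is false there. This is the first violation.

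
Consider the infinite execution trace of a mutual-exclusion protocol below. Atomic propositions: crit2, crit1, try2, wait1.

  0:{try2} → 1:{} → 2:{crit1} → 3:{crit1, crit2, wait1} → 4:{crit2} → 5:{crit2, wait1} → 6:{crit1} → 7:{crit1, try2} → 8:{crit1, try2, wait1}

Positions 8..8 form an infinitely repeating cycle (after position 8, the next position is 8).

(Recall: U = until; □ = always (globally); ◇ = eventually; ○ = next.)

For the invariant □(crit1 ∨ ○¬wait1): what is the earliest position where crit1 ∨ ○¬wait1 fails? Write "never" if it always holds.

4

Check crit1 ∨ ○¬wait1 at each position in order: 0 ✓, 1 ✓, 2 ✓, 3 ✓.
At position 4 the labels are {crit2} and the next position 5 has {crit2, wait1}, so crit1 ∨ ○¬wait1 is false there. This is the first violation.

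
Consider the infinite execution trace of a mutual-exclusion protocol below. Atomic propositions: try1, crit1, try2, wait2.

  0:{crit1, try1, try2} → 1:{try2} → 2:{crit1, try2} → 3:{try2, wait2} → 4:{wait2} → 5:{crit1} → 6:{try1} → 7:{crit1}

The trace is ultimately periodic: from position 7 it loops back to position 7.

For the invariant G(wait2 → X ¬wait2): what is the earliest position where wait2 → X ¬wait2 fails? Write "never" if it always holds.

3

Check wait2 → X ¬wait2 at each position in order: 0 ✓, 1 ✓, 2 ✓.
At position 3 the labels are {try2, wait2} and the next position 4 has {wait2}, so wait2 → X ¬wait2 is false there. This is the first violation.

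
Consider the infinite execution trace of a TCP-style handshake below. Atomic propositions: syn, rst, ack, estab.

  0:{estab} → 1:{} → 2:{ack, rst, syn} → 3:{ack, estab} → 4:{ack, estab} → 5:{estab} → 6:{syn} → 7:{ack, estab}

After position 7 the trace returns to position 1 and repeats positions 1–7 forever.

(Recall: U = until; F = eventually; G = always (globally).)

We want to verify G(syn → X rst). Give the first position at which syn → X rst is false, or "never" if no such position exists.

Check syn → X rst at each position in order: 0 ✓, 1 ✓.
At position 2 the labels are {ack, rst, syn} and the next position 3 has {ack, estab}, so syn → X rst is false there. This is the first violation.

2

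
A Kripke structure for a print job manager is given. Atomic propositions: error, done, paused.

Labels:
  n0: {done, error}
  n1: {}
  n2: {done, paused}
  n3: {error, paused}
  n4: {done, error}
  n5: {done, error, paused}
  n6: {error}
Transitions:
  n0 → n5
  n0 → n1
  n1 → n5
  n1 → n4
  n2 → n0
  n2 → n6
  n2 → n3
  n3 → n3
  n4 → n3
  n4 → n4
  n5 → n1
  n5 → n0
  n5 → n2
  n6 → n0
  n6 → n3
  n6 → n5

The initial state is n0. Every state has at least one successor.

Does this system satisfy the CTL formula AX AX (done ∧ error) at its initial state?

States satisfying AX (done ∧ error): {n1}.
States satisfying AX AX (done ∧ error): ∅.
n0 ∉ Sat(AX AX (done ∧ error)).

Violated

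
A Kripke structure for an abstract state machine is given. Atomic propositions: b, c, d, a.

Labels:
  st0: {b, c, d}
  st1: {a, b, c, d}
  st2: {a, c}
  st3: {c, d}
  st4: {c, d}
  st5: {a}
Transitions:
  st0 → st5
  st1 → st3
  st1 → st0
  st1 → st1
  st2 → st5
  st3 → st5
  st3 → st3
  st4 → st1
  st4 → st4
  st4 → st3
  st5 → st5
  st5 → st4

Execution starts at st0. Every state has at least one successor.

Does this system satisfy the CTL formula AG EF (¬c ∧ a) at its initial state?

States satisfying EF (¬c ∧ a): {st0, st1, st2, st3, st4, st5}.
States satisfying AG EF (¬c ∧ a): {st0, st1, st2, st3, st4, st5}.
Every state reachable from st0 satisfies EF (¬c ∧ a).
st0 ∈ Sat(AG EF (¬c ∧ a)).

Holds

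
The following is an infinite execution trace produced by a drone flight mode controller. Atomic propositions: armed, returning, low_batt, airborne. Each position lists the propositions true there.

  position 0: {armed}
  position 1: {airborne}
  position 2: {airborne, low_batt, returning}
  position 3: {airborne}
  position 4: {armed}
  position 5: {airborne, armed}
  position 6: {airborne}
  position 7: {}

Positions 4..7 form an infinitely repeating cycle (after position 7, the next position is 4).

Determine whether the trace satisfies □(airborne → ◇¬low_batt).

Satisfied

airborne → ◇¬low_batt holds at every position 0..7, and those are all positions ever visited, so □(airborne → ◇¬low_batt) holds.
Positions where airborne holds: 1, 2, 3, 5, 6.
Check ◇¬low_batt at each: 1→ok, 2→ok, 3→ok, 5→ok, 6→ok.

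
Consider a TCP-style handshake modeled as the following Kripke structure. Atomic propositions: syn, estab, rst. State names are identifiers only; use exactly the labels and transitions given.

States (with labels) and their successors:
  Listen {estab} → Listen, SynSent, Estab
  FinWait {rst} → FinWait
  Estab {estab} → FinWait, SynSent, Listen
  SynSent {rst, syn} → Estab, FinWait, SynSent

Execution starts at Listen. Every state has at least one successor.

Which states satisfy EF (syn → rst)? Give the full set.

{Listen, FinWait, Estab, SynSent}

States satisfying syn → rst: {Listen, FinWait, Estab, SynSent}.
States satisfying EF (syn → rst): {Listen, FinWait, Estab, SynSent}.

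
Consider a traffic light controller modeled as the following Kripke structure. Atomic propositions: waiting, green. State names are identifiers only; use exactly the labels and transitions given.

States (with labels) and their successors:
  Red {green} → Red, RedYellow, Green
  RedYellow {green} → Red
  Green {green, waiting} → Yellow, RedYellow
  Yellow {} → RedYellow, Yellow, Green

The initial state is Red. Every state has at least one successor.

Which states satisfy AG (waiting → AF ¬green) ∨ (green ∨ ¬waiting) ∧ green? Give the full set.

States satisfying waiting → AF ¬green: {Red, RedYellow, Yellow}.
States satisfying AG (waiting → AF ¬green): ∅.
States satisfying ¬waiting: {Red, RedYellow, Yellow}.
States satisfying green ∨ ¬waiting: {Red, RedYellow, Green, Yellow}.
States satisfying (green ∨ ¬waiting) ∧ green: {Red, RedYellow, Green}.
States satisfying AG (waiting → AF ¬green) ∨ (green ∨ ¬waiting) ∧ green: {Red, RedYellow, Green}.

{Red, RedYellow, Green}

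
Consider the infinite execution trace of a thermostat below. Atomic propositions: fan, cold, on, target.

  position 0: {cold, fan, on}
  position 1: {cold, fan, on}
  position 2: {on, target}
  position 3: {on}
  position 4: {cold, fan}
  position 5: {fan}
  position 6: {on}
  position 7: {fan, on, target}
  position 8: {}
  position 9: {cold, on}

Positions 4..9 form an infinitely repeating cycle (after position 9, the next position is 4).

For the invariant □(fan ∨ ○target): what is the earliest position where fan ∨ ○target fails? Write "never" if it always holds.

Check fan ∨ ○target at each position in order: 0 ✓, 1 ✓.
At position 2 the labels are {on, target} and the next position 3 has {on}, so fan ∨ ○target is false there. This is the first violation.

2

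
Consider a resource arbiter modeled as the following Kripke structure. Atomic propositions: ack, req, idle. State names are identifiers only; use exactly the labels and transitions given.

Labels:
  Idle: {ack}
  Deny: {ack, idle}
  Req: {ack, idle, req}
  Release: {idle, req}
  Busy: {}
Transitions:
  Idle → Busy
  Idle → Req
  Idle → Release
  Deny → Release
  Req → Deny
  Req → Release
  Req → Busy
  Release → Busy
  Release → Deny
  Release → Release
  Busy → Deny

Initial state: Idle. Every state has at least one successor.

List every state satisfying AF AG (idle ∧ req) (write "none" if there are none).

none

States satisfying AG (idle ∧ req): ∅.
States satisfying AF AG (idle ∧ req): ∅.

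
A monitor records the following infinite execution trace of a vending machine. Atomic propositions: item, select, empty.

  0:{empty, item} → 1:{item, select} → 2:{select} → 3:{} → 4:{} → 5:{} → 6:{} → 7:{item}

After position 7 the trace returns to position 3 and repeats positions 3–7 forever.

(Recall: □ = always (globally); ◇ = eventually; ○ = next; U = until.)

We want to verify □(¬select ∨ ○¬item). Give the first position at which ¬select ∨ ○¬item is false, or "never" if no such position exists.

¬select ∨ ○¬item holds at every position 0..7, and those are all the positions the trace ever visits, so the invariant □(¬select ∨ ○¬item) is never violated.

never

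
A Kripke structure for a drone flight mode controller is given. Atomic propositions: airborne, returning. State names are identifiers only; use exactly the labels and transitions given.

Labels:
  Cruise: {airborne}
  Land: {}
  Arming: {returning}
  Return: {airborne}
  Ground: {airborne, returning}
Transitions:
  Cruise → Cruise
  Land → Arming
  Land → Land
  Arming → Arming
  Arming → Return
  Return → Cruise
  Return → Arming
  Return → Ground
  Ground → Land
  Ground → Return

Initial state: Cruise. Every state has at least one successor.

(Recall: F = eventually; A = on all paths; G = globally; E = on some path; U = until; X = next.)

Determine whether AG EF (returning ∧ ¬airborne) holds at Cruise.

No

States satisfying EF (returning ∧ ¬airborne): {Land, Arming, Return, Ground}.
States satisfying AG EF (returning ∧ ¬airborne): ∅.
Cruise is reachable from Cruise and violates EF (returning ∧ ¬airborne), so AG fails at Cruise.
Cruise ∉ Sat(AG EF (returning ∧ ¬airborne)).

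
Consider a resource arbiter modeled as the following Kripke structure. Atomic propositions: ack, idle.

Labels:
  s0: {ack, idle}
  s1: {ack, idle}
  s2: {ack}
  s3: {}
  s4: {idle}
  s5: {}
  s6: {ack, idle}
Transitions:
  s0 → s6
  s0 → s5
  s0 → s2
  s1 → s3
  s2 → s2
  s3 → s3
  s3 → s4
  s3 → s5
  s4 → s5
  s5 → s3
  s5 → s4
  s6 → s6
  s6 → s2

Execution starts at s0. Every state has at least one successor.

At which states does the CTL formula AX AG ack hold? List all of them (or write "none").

{s2, s6}

States satisfying AG ack: {s2, s6}.
States satisfying AX AG ack: {s2, s6}.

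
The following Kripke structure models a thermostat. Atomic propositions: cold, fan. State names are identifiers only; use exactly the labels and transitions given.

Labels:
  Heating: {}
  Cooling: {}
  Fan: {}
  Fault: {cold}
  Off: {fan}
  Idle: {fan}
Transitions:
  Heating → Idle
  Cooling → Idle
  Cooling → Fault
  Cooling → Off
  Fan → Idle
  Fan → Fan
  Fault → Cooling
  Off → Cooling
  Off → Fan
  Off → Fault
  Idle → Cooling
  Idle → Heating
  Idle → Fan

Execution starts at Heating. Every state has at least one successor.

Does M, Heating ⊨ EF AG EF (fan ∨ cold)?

States satisfying AG EF (fan ∨ cold): {Heating, Cooling, Fan, Fault, Off, Idle}.
States satisfying EF AG EF (fan ∨ cold): {Heating, Cooling, Fan, Fault, Off, Idle}.
Some path from Heating reaches a state where AG EF (fan ∨ cold) holds.
Heating ∈ Sat(EF AG EF (fan ∨ cold)).

Holds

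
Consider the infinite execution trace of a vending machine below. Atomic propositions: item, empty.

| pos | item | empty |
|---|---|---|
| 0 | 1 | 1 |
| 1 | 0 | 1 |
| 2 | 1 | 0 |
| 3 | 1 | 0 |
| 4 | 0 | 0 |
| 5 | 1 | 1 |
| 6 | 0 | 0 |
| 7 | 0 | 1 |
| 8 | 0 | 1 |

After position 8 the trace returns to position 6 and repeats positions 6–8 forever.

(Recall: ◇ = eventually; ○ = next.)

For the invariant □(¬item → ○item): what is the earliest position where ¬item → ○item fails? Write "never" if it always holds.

Check ¬item → ○item at each position in order: 0 ✓, 1 ✓, 2 ✓, 3 ✓, 4 ✓, 5 ✓.
At position 6 the labels are {} and the next position 7 has {empty}, so ¬item → ○item is false there. This is the first violation.

6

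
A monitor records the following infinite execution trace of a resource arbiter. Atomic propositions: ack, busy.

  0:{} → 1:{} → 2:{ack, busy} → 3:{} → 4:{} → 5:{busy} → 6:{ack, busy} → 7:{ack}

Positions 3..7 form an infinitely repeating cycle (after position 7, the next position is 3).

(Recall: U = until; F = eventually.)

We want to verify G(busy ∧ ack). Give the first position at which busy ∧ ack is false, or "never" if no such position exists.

At position 0 the labels are {}, so busy ∧ ack is false there. This is the first violation.

0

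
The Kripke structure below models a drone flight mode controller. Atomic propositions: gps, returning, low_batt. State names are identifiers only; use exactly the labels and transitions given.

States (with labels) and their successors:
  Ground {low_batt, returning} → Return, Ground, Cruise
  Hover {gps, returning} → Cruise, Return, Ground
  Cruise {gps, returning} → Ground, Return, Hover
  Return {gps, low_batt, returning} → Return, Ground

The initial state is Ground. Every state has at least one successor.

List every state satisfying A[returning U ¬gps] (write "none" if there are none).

States satisfying returning: {Ground, Hover, Cruise, Return}.
States satisfying ¬gps: {Ground}.
States satisfying A[returning U ¬gps]: {Ground}.

{Ground}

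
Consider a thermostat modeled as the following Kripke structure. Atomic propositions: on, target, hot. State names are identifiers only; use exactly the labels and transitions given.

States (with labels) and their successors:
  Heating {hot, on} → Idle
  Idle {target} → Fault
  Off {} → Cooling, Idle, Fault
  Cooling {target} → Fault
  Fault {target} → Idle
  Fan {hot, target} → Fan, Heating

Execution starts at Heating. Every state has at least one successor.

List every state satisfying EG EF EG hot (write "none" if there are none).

States satisfying EF EG hot: {Fan}.
States satisfying EG EF EG hot: {Fan}.

{Fan}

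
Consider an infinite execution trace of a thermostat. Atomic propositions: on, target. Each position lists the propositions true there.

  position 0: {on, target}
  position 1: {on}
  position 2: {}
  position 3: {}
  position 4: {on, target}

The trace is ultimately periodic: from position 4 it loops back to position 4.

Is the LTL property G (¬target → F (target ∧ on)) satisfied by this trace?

Yes

¬target → F (target ∧ on) holds at every position 0..4, and those are all positions ever visited, so G (¬target → F (target ∧ on)) holds.
Positions where ¬target holds: 1, 2, 3.
Check F (target ∧ on) at each: 1→ok, 2→ok, 3→ok.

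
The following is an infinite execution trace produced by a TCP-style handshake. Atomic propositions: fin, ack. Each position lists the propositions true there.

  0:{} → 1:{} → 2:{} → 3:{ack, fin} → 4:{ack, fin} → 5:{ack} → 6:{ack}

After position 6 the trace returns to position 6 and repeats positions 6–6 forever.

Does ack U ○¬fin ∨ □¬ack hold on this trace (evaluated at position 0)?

Holds

Walking from position 0: ○¬fin first holds at position 0, and ack holds at every earlier position along the way, so ack U ○¬fin holds.
¬ack must hold at every position from 0 onward. It fails at position 3, so □¬ack is false.
At position 0: ack U ○¬fin is true; □¬ack is false; so ack U ○¬fin ∨ □¬ack is true.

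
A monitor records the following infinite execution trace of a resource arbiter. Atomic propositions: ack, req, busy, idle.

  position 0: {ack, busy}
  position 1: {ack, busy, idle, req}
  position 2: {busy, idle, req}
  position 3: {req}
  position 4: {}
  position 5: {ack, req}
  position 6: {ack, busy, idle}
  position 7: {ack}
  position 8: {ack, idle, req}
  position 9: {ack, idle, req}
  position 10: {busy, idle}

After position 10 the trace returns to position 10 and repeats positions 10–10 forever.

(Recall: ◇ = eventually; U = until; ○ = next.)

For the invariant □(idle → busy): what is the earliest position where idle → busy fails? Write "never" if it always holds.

Check idle → busy at each position in order: 0 ✓, 1 ✓, 2 ✓, 3 ✓, 4 ✓, 5 ✓, 6 ✓, 7 ✓.
At position 8 the labels are {ack, idle, req}, so idle → busy is false there. This is the first violation.

8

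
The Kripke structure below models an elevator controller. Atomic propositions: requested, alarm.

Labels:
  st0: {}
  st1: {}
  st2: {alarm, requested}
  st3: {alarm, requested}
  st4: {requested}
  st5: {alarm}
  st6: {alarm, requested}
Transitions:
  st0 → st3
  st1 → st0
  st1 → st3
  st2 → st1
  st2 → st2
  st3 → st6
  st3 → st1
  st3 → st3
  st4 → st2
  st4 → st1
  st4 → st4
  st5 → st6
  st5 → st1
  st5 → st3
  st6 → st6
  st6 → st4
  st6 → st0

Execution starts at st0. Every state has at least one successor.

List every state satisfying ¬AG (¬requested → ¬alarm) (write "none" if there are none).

{st5}

States satisfying ¬requested → ¬alarm: {st0, st1, st2, st3, st4, st6}.
States satisfying AG (¬requested → ¬alarm): {st0, st1, st2, st3, st4, st6}.
States satisfying ¬AG (¬requested → ¬alarm): {st5}.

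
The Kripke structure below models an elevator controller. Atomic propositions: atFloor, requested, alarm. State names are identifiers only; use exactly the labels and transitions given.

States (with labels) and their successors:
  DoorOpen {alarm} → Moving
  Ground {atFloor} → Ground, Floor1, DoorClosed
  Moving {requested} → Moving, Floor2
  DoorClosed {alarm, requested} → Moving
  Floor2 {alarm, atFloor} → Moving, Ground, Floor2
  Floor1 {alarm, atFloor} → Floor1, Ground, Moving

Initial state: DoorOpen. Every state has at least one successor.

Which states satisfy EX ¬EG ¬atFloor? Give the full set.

States satisfying ¬EG ¬atFloor: {Ground, Floor2, Floor1}.
States satisfying EX ¬EG ¬atFloor: {Ground, Moving, Floor2, Floor1}.

{Ground, Moving, Floor2, Floor1}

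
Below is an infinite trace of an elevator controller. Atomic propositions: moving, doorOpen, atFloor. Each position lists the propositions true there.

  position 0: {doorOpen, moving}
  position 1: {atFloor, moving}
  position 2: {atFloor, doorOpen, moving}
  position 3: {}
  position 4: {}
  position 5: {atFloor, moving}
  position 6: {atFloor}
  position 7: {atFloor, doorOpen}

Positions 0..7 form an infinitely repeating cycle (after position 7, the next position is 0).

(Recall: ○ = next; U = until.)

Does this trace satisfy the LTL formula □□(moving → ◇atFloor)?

Yes

□(moving → ◇atFloor) holds at every position 0..7, and those are all positions ever visited, so □□(moving → ◇atFloor) holds.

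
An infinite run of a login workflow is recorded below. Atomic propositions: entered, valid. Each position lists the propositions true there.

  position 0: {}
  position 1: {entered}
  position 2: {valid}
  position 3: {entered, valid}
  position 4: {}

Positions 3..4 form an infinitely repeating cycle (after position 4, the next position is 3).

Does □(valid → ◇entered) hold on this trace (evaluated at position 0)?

Holds

valid → ◇entered holds at every position 0..4, and those are all positions ever visited, so □(valid → ◇entered) holds.
Positions where valid holds: 2, 3.
Check ◇entered at each: 2→ok, 3→ok.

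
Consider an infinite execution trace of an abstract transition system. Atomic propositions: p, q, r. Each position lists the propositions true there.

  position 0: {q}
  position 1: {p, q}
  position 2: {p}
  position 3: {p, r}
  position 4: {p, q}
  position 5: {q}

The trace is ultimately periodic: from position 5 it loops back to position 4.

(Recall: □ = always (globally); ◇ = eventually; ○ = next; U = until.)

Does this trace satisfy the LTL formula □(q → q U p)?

Holds

q → q U p holds at every position 0..5, and those are all positions ever visited, so □(q → q U p) holds.
Positions where q holds: 0, 1, 4, 5.
Check q U p at each: 0→ok, 1→ok, 4→ok, 5→ok.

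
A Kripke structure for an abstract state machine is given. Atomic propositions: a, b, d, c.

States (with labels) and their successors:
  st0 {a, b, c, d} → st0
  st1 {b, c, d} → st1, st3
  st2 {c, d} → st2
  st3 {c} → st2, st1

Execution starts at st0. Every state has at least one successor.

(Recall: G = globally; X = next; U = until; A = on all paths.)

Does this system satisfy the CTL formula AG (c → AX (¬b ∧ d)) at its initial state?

Violated

States satisfying c → AX (¬b ∧ d): {st2}.
States satisfying AG (c → AX (¬b ∧ d)): {st2}.
st0 is reachable from st0 and violates c → AX (¬b ∧ d), so AG fails at st0.
st0 ∉ Sat(AG (c → AX (¬b ∧ d))).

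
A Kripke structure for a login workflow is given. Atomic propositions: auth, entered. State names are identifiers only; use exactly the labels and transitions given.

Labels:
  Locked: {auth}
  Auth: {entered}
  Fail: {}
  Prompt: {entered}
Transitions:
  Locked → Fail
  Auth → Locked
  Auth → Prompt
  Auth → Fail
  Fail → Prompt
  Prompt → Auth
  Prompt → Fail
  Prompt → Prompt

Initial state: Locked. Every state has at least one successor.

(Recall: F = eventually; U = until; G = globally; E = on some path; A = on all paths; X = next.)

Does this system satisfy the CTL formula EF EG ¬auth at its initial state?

States satisfying EG ¬auth: {Auth, Fail, Prompt}.
States satisfying EF EG ¬auth: {Locked, Auth, Fail, Prompt}.
Some path from Locked reaches a state where EG ¬auth holds.
Locked ∈ Sat(EF EG ¬auth).

Yes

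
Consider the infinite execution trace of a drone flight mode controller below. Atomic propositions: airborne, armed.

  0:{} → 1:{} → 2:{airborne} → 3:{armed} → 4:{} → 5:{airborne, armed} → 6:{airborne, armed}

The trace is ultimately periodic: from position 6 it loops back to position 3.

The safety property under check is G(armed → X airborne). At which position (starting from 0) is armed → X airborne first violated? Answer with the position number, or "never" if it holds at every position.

Check armed → X airborne at each position in order: 0 ✓, 1 ✓, 2 ✓.
At position 3 the labels are {armed} and the next position 4 has {}, so armed → X airborne is false there. This is the first violation.

3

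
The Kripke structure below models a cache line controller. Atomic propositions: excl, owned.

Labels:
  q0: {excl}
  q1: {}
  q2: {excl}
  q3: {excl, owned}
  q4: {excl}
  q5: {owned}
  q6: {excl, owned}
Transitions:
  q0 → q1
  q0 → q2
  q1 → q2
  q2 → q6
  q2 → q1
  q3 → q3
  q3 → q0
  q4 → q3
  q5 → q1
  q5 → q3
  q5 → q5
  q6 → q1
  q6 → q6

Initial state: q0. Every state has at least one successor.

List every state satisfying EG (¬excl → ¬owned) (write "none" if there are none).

{q0, q1, q2, q3, q4, q6}

States satisfying ¬excl → ¬owned: {q0, q1, q2, q3, q4, q6}.
States satisfying EG (¬excl → ¬owned): {q0, q1, q2, q3, q4, q6}.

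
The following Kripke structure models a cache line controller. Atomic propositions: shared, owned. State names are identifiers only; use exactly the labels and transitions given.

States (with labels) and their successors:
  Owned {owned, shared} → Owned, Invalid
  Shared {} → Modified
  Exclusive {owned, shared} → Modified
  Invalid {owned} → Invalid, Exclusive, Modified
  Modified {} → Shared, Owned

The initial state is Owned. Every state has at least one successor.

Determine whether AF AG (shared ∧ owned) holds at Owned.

Violated

States satisfying AG (shared ∧ owned): ∅.
States satisfying AF AG (shared ∧ owned): ∅.
There is a path from Owned along which AG (shared ∧ owned) never holds.
Owned ∉ Sat(AF AG (shared ∧ owned)).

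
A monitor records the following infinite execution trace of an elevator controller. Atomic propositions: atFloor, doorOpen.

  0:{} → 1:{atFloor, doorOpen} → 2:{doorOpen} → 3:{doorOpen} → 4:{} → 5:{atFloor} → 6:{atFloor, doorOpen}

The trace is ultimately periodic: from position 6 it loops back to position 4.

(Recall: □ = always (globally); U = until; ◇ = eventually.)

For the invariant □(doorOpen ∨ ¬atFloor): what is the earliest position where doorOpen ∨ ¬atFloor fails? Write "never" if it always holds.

5

Check doorOpen ∨ ¬atFloor at each position in order: 0 ✓, 1 ✓, 2 ✓, 3 ✓, 4 ✓.
At position 5 the labels are {atFloor}, so doorOpen ∨ ¬atFloor is false there. This is the first violation.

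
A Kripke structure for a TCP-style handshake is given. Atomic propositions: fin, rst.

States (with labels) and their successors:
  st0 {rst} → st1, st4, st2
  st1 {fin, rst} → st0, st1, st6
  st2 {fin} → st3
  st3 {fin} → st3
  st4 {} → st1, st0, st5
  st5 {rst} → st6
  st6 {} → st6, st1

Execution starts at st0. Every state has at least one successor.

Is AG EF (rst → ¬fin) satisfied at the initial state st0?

States satisfying EF (rst → ¬fin): {st0, st1, st2, st3, st4, st5, st6}.
States satisfying AG EF (rst → ¬fin): {st0, st1, st2, st3, st4, st5, st6}.
Every state reachable from st0 satisfies EF (rst → ¬fin).
st0 ∈ Sat(AG EF (rst → ¬fin)).

Holds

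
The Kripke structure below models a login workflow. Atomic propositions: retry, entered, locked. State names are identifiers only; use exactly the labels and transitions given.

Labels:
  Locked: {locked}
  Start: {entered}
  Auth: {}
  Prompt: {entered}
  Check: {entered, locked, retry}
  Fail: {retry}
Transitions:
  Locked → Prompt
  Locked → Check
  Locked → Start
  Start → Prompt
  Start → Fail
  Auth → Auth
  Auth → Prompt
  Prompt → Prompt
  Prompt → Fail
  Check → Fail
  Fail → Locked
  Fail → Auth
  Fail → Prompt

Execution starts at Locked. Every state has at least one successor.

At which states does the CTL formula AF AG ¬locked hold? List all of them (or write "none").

none

States satisfying AG ¬locked: ∅.
States satisfying AF AG ¬locked: ∅.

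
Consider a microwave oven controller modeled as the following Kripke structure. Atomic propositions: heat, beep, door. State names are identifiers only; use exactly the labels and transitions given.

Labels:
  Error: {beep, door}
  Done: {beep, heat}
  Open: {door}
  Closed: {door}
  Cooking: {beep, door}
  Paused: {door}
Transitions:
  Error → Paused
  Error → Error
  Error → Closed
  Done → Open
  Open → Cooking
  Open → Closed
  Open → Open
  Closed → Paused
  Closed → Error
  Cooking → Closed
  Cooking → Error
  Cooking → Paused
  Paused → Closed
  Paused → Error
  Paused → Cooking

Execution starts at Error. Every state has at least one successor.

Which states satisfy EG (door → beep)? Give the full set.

{Error, Cooking}

States satisfying door → beep: {Error, Done, Cooking}.
States satisfying EG (door → beep): {Error, Cooking}.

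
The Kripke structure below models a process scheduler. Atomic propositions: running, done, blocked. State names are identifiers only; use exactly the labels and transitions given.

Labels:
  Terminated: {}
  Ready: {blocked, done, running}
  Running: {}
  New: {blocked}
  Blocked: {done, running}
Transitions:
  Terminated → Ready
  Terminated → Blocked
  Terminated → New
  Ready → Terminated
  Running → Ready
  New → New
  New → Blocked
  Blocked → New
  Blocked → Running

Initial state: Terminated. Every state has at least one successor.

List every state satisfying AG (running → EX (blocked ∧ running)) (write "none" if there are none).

none

States satisfying running → EX (blocked ∧ running): {Terminated, Running, New}.
States satisfying AG (running → EX (blocked ∧ running)): ∅.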